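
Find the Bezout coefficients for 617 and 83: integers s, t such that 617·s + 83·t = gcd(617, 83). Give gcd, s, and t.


Euclidean algorithm on (617, 83) — divide until remainder is 0:
  617 = 7 · 83 + 36
  83 = 2 · 36 + 11
  36 = 3 · 11 + 3
  11 = 3 · 3 + 2
  3 = 1 · 2 + 1
  2 = 2 · 1 + 0
gcd(617, 83) = 1.
Track Bezout coefficients alongside the remainders: start with r₀ = 617 = a·1 + b·0 (s = 1, t = 0) and r₁ = 83 = a·0 + b·1 (s = 0, t = 1); each new remainder r_{k+1} = r_{k-1} − q_k·r_k inherits s_{k+1} = s_{k-1} − q_k·s_k, t_{k+1} = t_{k-1} − q_k·t_k, so r_k = a·s_k + b·t_k at every step:
  q = 7: r = 36, s = 1 − 7·0 = 1, t = 0 − 7·1 = -7  (check: 617·1 + 83·(-7) = 36)
  q = 2: r = 11, s = 0 − 2·1 = -2, t = 1 − 2·(-7) = 15  (check: 617·(-2) + 83·15 = 11)
  q = 3: r = 3, s = 1 − 3·(-2) = 7, t = -7 − 3·15 = -52  (check: 617·7 + 83·(-52) = 3)
  q = 3: r = 2, s = -2 − 3·7 = -23, t = 15 − 3·(-52) = 171  (check: 617·(-23) + 83·171 = 2)
  q = 1: r = 1, s = 7 − 1·(-23) = 30, t = -52 − 1·171 = -223  (check: 617·30 + 83·(-223) = 1)
The row with r = 1 (the gcd) gives the Bezout coefficients s = 30, t = -223.
Result: 617 · (30) + 83 · (-223) = 1.

gcd(617, 83) = 1; s = 30, t = -223 (check: 617·30 + 83·(-223) = 1).


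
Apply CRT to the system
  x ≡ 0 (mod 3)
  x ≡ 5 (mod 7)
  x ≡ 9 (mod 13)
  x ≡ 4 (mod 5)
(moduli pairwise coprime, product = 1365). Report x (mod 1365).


Product of moduli M = 3 · 7 · 13 · 5 = 1365.
Merge one congruence at a time:
  Start: x ≡ 0 (mod 3).
  Combine with x ≡ 5 (mod 7); new modulus lcm = 21.
    Write x = 0 + 3·t and substitute into x ≡ 5 (mod 7): 3·t ≡ 5 − 0 = 5 (mod 7).
    The inverse of 3 mod 7 is 5 (since 3·5 = 15 = 2·7 + 1), so t ≡ 5·5 = 25 ≡ 4 (mod 7).
    Then x = 0 + 3·4 = 12, valid modulo lcm(3, 7) = 21: x ≡ 12 (mod 21).
  Combine with x ≡ 9 (mod 13); new modulus lcm = 273.
    Write x = 12 + 21·t and substitute into x ≡ 9 (mod 13): 21·t ≡ 9 − 12 = -3 (mod 13).
    Reduce coefficients mod 13: 8·t ≡ 10 (mod 13).
    The inverse of 8 mod 13 is 5 (since 8·5 = 40 = 3·13 + 1), so t ≡ 5·10 = 50 ≡ 11 (mod 13).
    Then x = 12 + 21·11 = 243, valid modulo lcm(21, 13) = 273: x ≡ 243 (mod 273).
  Combine with x ≡ 4 (mod 5); new modulus lcm = 1365.
    Write x = 243 + 273·t and substitute into x ≡ 4 (mod 5): 273·t ≡ 4 − 243 = -239 (mod 5).
    Reduce coefficients mod 5: 3·t ≡ 1 (mod 5).
    The inverse of 3 mod 5 is 2 (since 3·2 = 6 = 1·5 + 1), so t ≡ 2·1 = 2 ≡ 2 (mod 5).
    Then x = 243 + 273·2 = 789, valid modulo lcm(273, 5) = 1365: x ≡ 789 (mod 1365).
Verify against each original: 789 mod 3 = 0, 789 mod 7 = 5, 789 mod 13 = 9, 789 mod 5 = 4.

x ≡ 789 (mod 1365).


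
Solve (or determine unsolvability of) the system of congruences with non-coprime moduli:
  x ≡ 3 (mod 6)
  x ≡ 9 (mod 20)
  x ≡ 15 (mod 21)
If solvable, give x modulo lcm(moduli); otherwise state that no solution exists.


Moduli 6, 20, 21 are not pairwise coprime, so CRT works modulo lcm(m_i) when all pairwise compatibility conditions hold.
Pairwise compatibility: gcd(m_i, m_j) must divide a_i - a_j for every pair.
Merge one congruence at a time:
  Start: x ≡ 3 (mod 6).
  Combine with x ≡ 9 (mod 20): gcd(6, 20) = 2; 9 - 3 = 6, which IS divisible by 2, so compatible.
    Write x = 3 + 6·t and substitute into x ≡ 9 (mod 20): 6·t ≡ 9 − 3 = 6 (mod 20).
    Divide the congruence (and modulus) by g = 2: 3·t ≡ 3 (mod 10).
    The inverse of 3 mod 10 is 7 (since 3·7 = 21 = 2·10 + 1), so t ≡ 7·3 = 21 ≡ 1 (mod 10).
    Then x = 3 + 6·1 = 9, valid modulo lcm(6, 20) = 60: x ≡ 9 (mod 60).
  Combine with x ≡ 15 (mod 21): gcd(60, 21) = 3; 15 - 9 = 6, which IS divisible by 3, so compatible.
    Write x = 9 + 60·t and substitute into x ≡ 15 (mod 21): 60·t ≡ 15 − 9 = 6 (mod 21).
    Divide the congruence (and modulus) by g = 3: 20·t ≡ 2 (mod 7).
    Reduce coefficients mod 7: 6·t ≡ 2 (mod 7).
    The inverse of 6 mod 7 is 6 (since 6·6 = 36 = 5·7 + 1), so t ≡ 6·2 = 12 ≡ 5 (mod 7).
    Then x = 9 + 60·5 = 309, valid modulo lcm(60, 21) = 420: x ≡ 309 (mod 420).
Verify: 309 mod 6 = 3, 309 mod 20 = 9, 309 mod 21 = 15.

x ≡ 309 (mod 420).


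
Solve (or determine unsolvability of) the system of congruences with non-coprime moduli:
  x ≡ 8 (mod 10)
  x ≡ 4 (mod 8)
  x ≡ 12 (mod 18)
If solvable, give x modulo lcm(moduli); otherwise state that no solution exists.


Moduli 10, 8, 18 are not pairwise coprime, so CRT works modulo lcm(m_i) when all pairwise compatibility conditions hold.
Pairwise compatibility: gcd(m_i, m_j) must divide a_i - a_j for every pair.
Merge one congruence at a time:
  Start: x ≡ 8 (mod 10).
  Combine with x ≡ 4 (mod 8): gcd(10, 8) = 2; 4 - 8 = -4, which IS divisible by 2, so compatible.
    Write x = 8 + 10·t and substitute into x ≡ 4 (mod 8): 10·t ≡ 4 − 8 = -4 (mod 8).
    Divide the congruence (and modulus) by g = 2: 5·t ≡ -2 (mod 4).
    Reduce coefficients mod 4: 1·t ≡ 2 (mod 4).
    So t ≡ 2 (mod 4).
    Then x = 8 + 10·2 = 28, valid modulo lcm(10, 8) = 40: x ≡ 28 (mod 40).
  Combine with x ≡ 12 (mod 18): gcd(40, 18) = 2; 12 - 28 = -16, which IS divisible by 2, so compatible.
    Write x = 28 + 40·t and substitute into x ≡ 12 (mod 18): 40·t ≡ 12 − 28 = -16 (mod 18).
    Divide the congruence (and modulus) by g = 2: 20·t ≡ -8 (mod 9).
    Reduce coefficients mod 9: 2·t ≡ 1 (mod 9).
    The inverse of 2 mod 9 is 5 (since 2·5 = 10 = 1·9 + 1), so t ≡ 5·1 = 5 ≡ 5 (mod 9).
    Then x = 28 + 40·5 = 228, valid modulo lcm(40, 18) = 360: x ≡ 228 (mod 360).
Verify: 228 mod 10 = 8, 228 mod 8 = 4, 228 mod 18 = 12.

x ≡ 228 (mod 360).


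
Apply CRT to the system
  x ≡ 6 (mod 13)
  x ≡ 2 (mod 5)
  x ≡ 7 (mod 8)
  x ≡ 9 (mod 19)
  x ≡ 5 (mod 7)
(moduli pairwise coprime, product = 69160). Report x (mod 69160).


Product of moduli M = 13 · 5 · 8 · 19 · 7 = 69160.
Merge one congruence at a time:
  Start: x ≡ 6 (mod 13).
  Combine with x ≡ 2 (mod 5); new modulus lcm = 65.
    Write x = 6 + 13·t and substitute into x ≡ 2 (mod 5): 13·t ≡ 2 − 6 = -4 (mod 5).
    Reduce coefficients mod 5: 3·t ≡ 1 (mod 5).
    The inverse of 3 mod 5 is 2 (since 3·2 = 6 = 1·5 + 1), so t ≡ 2·1 = 2 ≡ 2 (mod 5).
    Then x = 6 + 13·2 = 32, valid modulo lcm(13, 5) = 65: x ≡ 32 (mod 65).
  Combine with x ≡ 7 (mod 8); new modulus lcm = 520.
    Write x = 32 + 65·t and substitute into x ≡ 7 (mod 8): 65·t ≡ 7 − 32 = -25 (mod 8).
    Reduce coefficients mod 8: 1·t ≡ 7 (mod 8).
    So t ≡ 7 (mod 8).
    Then x = 32 + 65·7 = 487, valid modulo lcm(65, 8) = 520: x ≡ 487 (mod 520).
  Combine with x ≡ 9 (mod 19); new modulus lcm = 9880.
    Write x = 487 + 520·t and substitute into x ≡ 9 (mod 19): 520·t ≡ 9 − 487 = -478 (mod 19).
    Reduce coefficients mod 19: 7·t ≡ 16 (mod 19).
    The inverse of 7 mod 19 is 11 (since 7·11 = 77 = 4·19 + 1), so t ≡ 11·16 = 176 ≡ 5 (mod 19).
    Then x = 487 + 520·5 = 3087, valid modulo lcm(520, 19) = 9880: x ≡ 3087 (mod 9880).
  Combine with x ≡ 5 (mod 7); new modulus lcm = 69160.
    Write x = 3087 + 9880·t and substitute into x ≡ 5 (mod 7): 9880·t ≡ 5 − 3087 = -3082 (mod 7).
    Reduce coefficients mod 7: 3·t ≡ 5 (mod 7).
    The inverse of 3 mod 7 is 5 (since 3·5 = 15 = 2·7 + 1), so t ≡ 5·5 = 25 ≡ 4 (mod 7).
    Then x = 3087 + 9880·4 = 42607, valid modulo lcm(9880, 7) = 69160: x ≡ 42607 (mod 69160).
Verify against each original: 42607 mod 13 = 6, 42607 mod 5 = 2, 42607 mod 8 = 7, 42607 mod 19 = 9, 42607 mod 7 = 5.

x ≡ 42607 (mod 69160).


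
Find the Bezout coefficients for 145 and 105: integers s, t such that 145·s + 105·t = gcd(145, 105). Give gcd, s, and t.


Euclidean algorithm on (145, 105) — divide until remainder is 0:
  145 = 1 · 105 + 40
  105 = 2 · 40 + 25
  40 = 1 · 25 + 15
  25 = 1 · 15 + 10
  15 = 1 · 10 + 5
  10 = 2 · 5 + 0
gcd(145, 105) = 5.
Track Bezout coefficients alongside the remainders: start with r₀ = 145 = a·1 + b·0 (s = 1, t = 0) and r₁ = 105 = a·0 + b·1 (s = 0, t = 1); each new remainder r_{k+1} = r_{k-1} − q_k·r_k inherits s_{k+1} = s_{k-1} − q_k·s_k, t_{k+1} = t_{k-1} − q_k·t_k, so r_k = a·s_k + b·t_k at every step:
  q = 1: r = 40, s = 1 − 1·0 = 1, t = 0 − 1·1 = -1  (check: 145·1 + 105·(-1) = 40)
  q = 2: r = 25, s = 0 − 2·1 = -2, t = 1 − 2·(-1) = 3  (check: 145·(-2) + 105·3 = 25)
  q = 1: r = 15, s = 1 − 1·(-2) = 3, t = -1 − 1·3 = -4  (check: 145·3 + 105·(-4) = 15)
  q = 1: r = 10, s = -2 − 1·3 = -5, t = 3 − 1·(-4) = 7  (check: 145·(-5) + 105·7 = 10)
  q = 1: r = 5, s = 3 − 1·(-5) = 8, t = -4 − 1·7 = -11  (check: 145·8 + 105·(-11) = 5)
The row with r = 5 (the gcd) gives the Bezout coefficients s = 8, t = -11.
Result: 145 · (8) + 105 · (-11) = 5.

gcd(145, 105) = 5; s = 8, t = -11 (check: 145·8 + 105·(-11) = 5).


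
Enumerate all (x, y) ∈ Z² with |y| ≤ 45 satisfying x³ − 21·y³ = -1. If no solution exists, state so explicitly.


The equation is x³ - 21y³ = -1. For fixed y, x³ = 21·y³ − 1, so a solution requires the RHS to be a perfect cube.
Strategy: iterate y from -45 to 45, compute RHS = 21·y³ − 1, and check whether it is a (positive or negative) perfect cube.
Check small values of y:
  y = 0: RHS = -1 = (-1)³ ⇒ x = -1 works.
  y = 1: RHS = 20 is not a perfect cube.
  y = -1: RHS = -22 is not a perfect cube.
  y = 2: RHS = 167 is not a perfect cube.
  y = -2: RHS = -169 is not a perfect cube.
  y = 3: RHS = 566 is not a perfect cube.
  y = -3: RHS = -568 is not a perfect cube.
Continuing the search up to |y| = 45 finds no further solutions beyond those listed.
Collected solutions: (-1, 0).

Solutions (with |y| ≤ 45): (-1, 0).


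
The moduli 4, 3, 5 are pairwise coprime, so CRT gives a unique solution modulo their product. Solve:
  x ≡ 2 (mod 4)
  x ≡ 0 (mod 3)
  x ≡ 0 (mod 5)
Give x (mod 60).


Moduli 4, 3, 5 are pairwise coprime; by CRT there is a unique solution modulo M = 4 · 3 · 5 = 60.
Solve pairwise, accumulating the modulus:
  Start with x ≡ 2 (mod 4).
  Combine with x ≡ 0 (mod 3): since gcd(4, 3) = 1, we get a unique residue mod 12.
    Write x = 2 + 4·t and substitute into x ≡ 0 (mod 3): 4·t ≡ 0 − 2 = -2 (mod 3).
    Reduce coefficients mod 3: 1·t ≡ 1 (mod 3).
    So t ≡ 1 (mod 3).
    Then x = 2 + 4·1 = 6, valid modulo lcm(4, 3) = 12: x ≡ 6 (mod 12).
  Combine with x ≡ 0 (mod 5): since gcd(12, 5) = 1, we get a unique residue mod 60.
    Write x = 6 + 12·t and substitute into x ≡ 0 (mod 5): 12·t ≡ 0 − 6 = -6 (mod 5).
    Reduce coefficients mod 5: 2·t ≡ 4 (mod 5).
    The inverse of 2 mod 5 is 3 (since 2·3 = 6 = 1·5 + 1), so t ≡ 3·4 = 12 ≡ 2 (mod 5).
    Then x = 6 + 12·2 = 30, valid modulo lcm(12, 5) = 60: x ≡ 30 (mod 60).
Verify: 30 mod 4 = 2 ✓, 30 mod 3 = 0 ✓, 30 mod 5 = 0 ✓.

x ≡ 30 (mod 60).


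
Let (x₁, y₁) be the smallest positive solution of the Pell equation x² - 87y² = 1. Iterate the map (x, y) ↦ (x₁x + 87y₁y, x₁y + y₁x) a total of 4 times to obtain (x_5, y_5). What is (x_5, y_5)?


Step 1: Find the fundamental solution (x₁, y₁) of x² - 87y² = 1.
  Expand √87 as a continued fraction. a₀ = ⌊√87⌋ = 9; iterate m_{k+1} = d_k·a_k − m_k, d_{k+1} = (87 − m_{k+1}²)/d_k, a_{k+1} = ⌊(a₀ + m_{k+1})/d_{k+1}⌋ (starting m₀ = 0, d₀ = 1), with convergents p_k = a_k·p_{k-1} + p_{k-2}, q_k = a_k·q_{k-1} + q_{k-2} (p₋₁ = 1, q₋₁ = 0):
  k = 0: a₀ = 9; p₀/q₀ = 9/1; p₀² − 87·q₀² = 81 − 87 = -6.
  k = 1: m = 9, d = 6, a = ⌊(9 + 9)/6⌋ = 3; p/q = (3·9 + 1)/(3·1 + 0) = 28/3; p² − 87·q² = 784 − 783 = 1.
  The first convergent with p² − 87·q² = 1 gives the fundamental solution (x₁, y₁) = (28, 3).
Step 2: Apply the recurrence (x_{n+1}, y_{n+1}) = (x₁x_n + 87y₁y_n, x₁y_n + y₁x_n) repeatedly.
  From (x_1, y_1) = (28, 3): x_2 = 28·28 + 87·3·3 = 1567; y_2 = 28·3 + 3·28 = 168.
  From (x_2, y_2) = (1567, 168): x_3 = 28·1567 + 87·3·168 = 87724; y_3 = 28·168 + 3·1567 = 9405.
  From (x_3, y_3) = (87724, 9405): x_4 = 28·87724 + 87·3·9405 = 4910977; y_4 = 28·9405 + 3·87724 = 526512.
  From (x_4, y_4) = (4910977, 526512): x_5 = 28·4910977 + 87·3·526512 = 274926988; y_5 = 28·526512 + 3·4910977 = 29475267.
Step 3: Verify x_5² - 87·y_5² = 75584848730752144 - 75584848730752143 = 1 (should be 1). ✓

(x_1, y_1) = (28, 3); (x_5, y_5) = (274926988, 29475267).


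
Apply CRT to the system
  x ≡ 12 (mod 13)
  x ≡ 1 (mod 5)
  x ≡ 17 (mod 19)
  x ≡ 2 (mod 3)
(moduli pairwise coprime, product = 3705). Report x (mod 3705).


Product of moduli M = 13 · 5 · 19 · 3 = 3705.
Merge one congruence at a time:
  Start: x ≡ 12 (mod 13).
  Combine with x ≡ 1 (mod 5); new modulus lcm = 65.
    Write x = 12 + 13·t and substitute into x ≡ 1 (mod 5): 13·t ≡ 1 − 12 = -11 (mod 5).
    Reduce coefficients mod 5: 3·t ≡ 4 (mod 5).
    The inverse of 3 mod 5 is 2 (since 3·2 = 6 = 1·5 + 1), so t ≡ 2·4 = 8 ≡ 3 (mod 5).
    Then x = 12 + 13·3 = 51, valid modulo lcm(13, 5) = 65: x ≡ 51 (mod 65).
  Combine with x ≡ 17 (mod 19); new modulus lcm = 1235.
    Write x = 51 + 65·t and substitute into x ≡ 17 (mod 19): 65·t ≡ 17 − 51 = -34 (mod 19).
    Reduce coefficients mod 19: 8·t ≡ 4 (mod 19).
    The inverse of 8 mod 19 is 12 (since 8·12 = 96 = 5·19 + 1), so t ≡ 12·4 = 48 ≡ 10 (mod 19).
    Then x = 51 + 65·10 = 701, valid modulo lcm(65, 19) = 1235: x ≡ 701 (mod 1235).
  Combine with x ≡ 2 (mod 3); new modulus lcm = 3705.
    Write x = 701 + 1235·t and substitute into x ≡ 2 (mod 3): 1235·t ≡ 2 − 701 = -699 (mod 3).
    Reduce coefficients mod 3: 2·t ≡ 0 (mod 3).
    The inverse of 2 mod 3 is 2 (since 2·2 = 4 = 1·3 + 1), so t ≡ 2·0 = 0 ≡ 0 (mod 3).
    Then x = 701 + 1235·0 = 701, valid modulo lcm(1235, 3) = 3705: x ≡ 701 (mod 3705).
Verify against each original: 701 mod 13 = 12, 701 mod 5 = 1, 701 mod 19 = 17, 701 mod 3 = 2.

x ≡ 701 (mod 3705).


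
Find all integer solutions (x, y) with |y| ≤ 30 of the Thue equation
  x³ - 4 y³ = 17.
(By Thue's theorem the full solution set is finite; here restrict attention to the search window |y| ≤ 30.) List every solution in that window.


The equation is x³ - 4y³ = 17. For fixed y, x³ = 4·y³ + 17, so a solution requires the RHS to be a perfect cube.
Strategy: iterate y from -30 to 30, compute RHS = 4·y³ + 17, and check whether it is a (positive or negative) perfect cube.
Check small values of y:
  y = 0: RHS = 17 is not a perfect cube.
  y = 1: RHS = 21 is not a perfect cube.
  y = -1: RHS = 13 is not a perfect cube.
  y = 2: RHS = 49 is not a perfect cube.
  y = -2: RHS = -15 is not a perfect cube.
  y = 3: RHS = 125 = (5)³ ⇒ x = 5 works.
  y = -3: RHS = -91 is not a perfect cube.
Continuing the search up to |y| = 30 finds no further solutions beyond those listed.
Collected solutions: (5, 3).

Solutions (with |y| ≤ 30): (5, 3).


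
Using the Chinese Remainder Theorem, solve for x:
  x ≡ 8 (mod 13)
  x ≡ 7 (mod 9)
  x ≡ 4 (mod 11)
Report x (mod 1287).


Moduli 13, 9, 11 are pairwise coprime; by CRT there is a unique solution modulo M = 13 · 9 · 11 = 1287.
Solve pairwise, accumulating the modulus:
  Start with x ≡ 8 (mod 13).
  Combine with x ≡ 7 (mod 9): since gcd(13, 9) = 1, we get a unique residue mod 117.
    Write x = 8 + 13·t and substitute into x ≡ 7 (mod 9): 13·t ≡ 7 − 8 = -1 (mod 9).
    Reduce coefficients mod 9: 4·t ≡ 8 (mod 9).
    The inverse of 4 mod 9 is 7 (since 4·7 = 28 = 3·9 + 1), so t ≡ 7·8 = 56 ≡ 2 (mod 9).
    Then x = 8 + 13·2 = 34, valid modulo lcm(13, 9) = 117: x ≡ 34 (mod 117).
  Combine with x ≡ 4 (mod 11): since gcd(117, 11) = 1, we get a unique residue mod 1287.
    Write x = 34 + 117·t and substitute into x ≡ 4 (mod 11): 117·t ≡ 4 − 34 = -30 (mod 11).
    Reduce coefficients mod 11: 7·t ≡ 3 (mod 11).
    The inverse of 7 mod 11 is 8 (since 7·8 = 56 = 5·11 + 1), so t ≡ 8·3 = 24 ≡ 2 (mod 11).
    Then x = 34 + 117·2 = 268, valid modulo lcm(117, 11) = 1287: x ≡ 268 (mod 1287).
Verify: 268 mod 13 = 8 ✓, 268 mod 9 = 7 ✓, 268 mod 11 = 4 ✓.

x ≡ 268 (mod 1287).


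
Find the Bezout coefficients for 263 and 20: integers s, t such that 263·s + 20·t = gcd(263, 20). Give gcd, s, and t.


Euclidean algorithm on (263, 20) — divide until remainder is 0:
  263 = 13 · 20 + 3
  20 = 6 · 3 + 2
  3 = 1 · 2 + 1
  2 = 2 · 1 + 0
gcd(263, 20) = 1.
Track Bezout coefficients alongside the remainders: start with r₀ = 263 = a·1 + b·0 (s = 1, t = 0) and r₁ = 20 = a·0 + b·1 (s = 0, t = 1); each new remainder r_{k+1} = r_{k-1} − q_k·r_k inherits s_{k+1} = s_{k-1} − q_k·s_k, t_{k+1} = t_{k-1} − q_k·t_k, so r_k = a·s_k + b·t_k at every step:
  q = 13: r = 3, s = 1 − 13·0 = 1, t = 0 − 13·1 = -13  (check: 263·1 + 20·(-13) = 3)
  q = 6: r = 2, s = 0 − 6·1 = -6, t = 1 − 6·(-13) = 79  (check: 263·(-6) + 20·79 = 2)
  q = 1: r = 1, s = 1 − 1·(-6) = 7, t = -13 − 1·79 = -92  (check: 263·7 + 20·(-92) = 1)
The row with r = 1 (the gcd) gives the Bezout coefficients s = 7, t = -92.
Result: 263 · (7) + 20 · (-92) = 1.

gcd(263, 20) = 1; s = 7, t = -92 (check: 263·7 + 20·(-92) = 1).


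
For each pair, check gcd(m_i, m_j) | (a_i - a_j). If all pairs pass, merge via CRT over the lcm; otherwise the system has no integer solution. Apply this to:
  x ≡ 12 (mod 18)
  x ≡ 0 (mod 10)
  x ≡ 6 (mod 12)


Moduli 18, 10, 12 are not pairwise coprime, so CRT works modulo lcm(m_i) when all pairwise compatibility conditions hold.
Pairwise compatibility: gcd(m_i, m_j) must divide a_i - a_j for every pair.
Merge one congruence at a time:
  Start: x ≡ 12 (mod 18).
  Combine with x ≡ 0 (mod 10): gcd(18, 10) = 2; 0 - 12 = -12, which IS divisible by 2, so compatible.
    Write x = 12 + 18·t and substitute into x ≡ 0 (mod 10): 18·t ≡ 0 − 12 = -12 (mod 10).
    Divide the congruence (and modulus) by g = 2: 9·t ≡ -6 (mod 5).
    Reduce coefficients mod 5: 4·t ≡ 4 (mod 5).
    The inverse of 4 mod 5 is 4 (since 4·4 = 16 = 3·5 + 1), so t ≡ 4·4 = 16 ≡ 1 (mod 5).
    Then x = 12 + 18·1 = 30, valid modulo lcm(18, 10) = 90: x ≡ 30 (mod 90).
  Combine with x ≡ 6 (mod 12): gcd(90, 12) = 6; 6 - 30 = -24, which IS divisible by 6, so compatible.
    Write x = 30 + 90·t and substitute into x ≡ 6 (mod 12): 90·t ≡ 6 − 30 = -24 (mod 12).
    Divide the congruence (and modulus) by g = 6: 15·t ≡ -4 (mod 2).
    Reduce coefficients mod 2: 1·t ≡ 0 (mod 2).
    So t ≡ 0 (mod 2).
    Then x = 30 + 90·0 = 30, valid modulo lcm(90, 12) = 180: x ≡ 30 (mod 180).
Verify: 30 mod 18 = 12, 30 mod 10 = 0, 30 mod 12 = 6.

x ≡ 30 (mod 180).


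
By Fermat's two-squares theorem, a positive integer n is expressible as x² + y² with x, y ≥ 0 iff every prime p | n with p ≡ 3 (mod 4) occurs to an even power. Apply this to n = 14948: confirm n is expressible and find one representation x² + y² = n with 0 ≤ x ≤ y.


Step 1: Factor n = 14948 = 2^2 · 37 · 101.
Step 2: Check the mod-4 condition on each prime factor: 2 = 2 (special); 37 ≡ 1 (mod 4), exponent 1; 101 ≡ 1 (mod 4), exponent 1.
All primes ≡ 3 (mod 4) appear to even exponent (or don't appear), so by the two-squares theorem n IS expressible as a sum of two squares.
Step 3: Build a representation. Group n = k² · m with k = 2 and m = 37 · 101 = 3737 (a product of primes ≡ 1 (mod 4)); a representation of m scales to one of n via (k·x)² + (k·y)² = k²(x² + y²). Each prime p ≡ 1 (mod 4) is itself a sum of two squares; find a² by testing p − a² for a perfect square:
  37: 37 − 1² = 36 = 6² ⇒ 37 = 1² + 6².
  101: 101 − 1² = 100 = 10² ⇒ 101 = 1² + 10².
  Combine using the Brahmagupta–Fibonacci identity (a² + b²)(c² + d²) = (ac − bd)² + (ad + bc)² = (ac + bd)² + (ad − bc)²:
  37 · 101 = 3737: from (1² + 6²)(1² + 10²), take (1·1 − 6·10, 1·10 + 6·1) = (1 − 60, 10 + 6) = (-59, 16); dropping signs (only squares matter) gives (59, 16); check 59² + 16² = 3481 + 256 = 3737 ✓.
  Scale by k = 2: (2·59, 2·16) = (118, 32).
Step 4: Order so x ≤ y and verify: 32² + 118² = 1024 + 13924 = 14948 = n. ✓

n = 14948 = 32² + 118² (one valid representation with x ≤ y).


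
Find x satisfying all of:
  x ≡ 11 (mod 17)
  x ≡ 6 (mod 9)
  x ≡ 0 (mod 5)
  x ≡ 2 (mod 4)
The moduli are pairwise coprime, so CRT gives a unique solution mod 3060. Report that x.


Product of moduli M = 17 · 9 · 5 · 4 = 3060.
Merge one congruence at a time:
  Start: x ≡ 11 (mod 17).
  Combine with x ≡ 6 (mod 9); new modulus lcm = 153.
    Write x = 11 + 17·t and substitute into x ≡ 6 (mod 9): 17·t ≡ 6 − 11 = -5 (mod 9).
    Reduce coefficients mod 9: 8·t ≡ 4 (mod 9).
    The inverse of 8 mod 9 is 8 (since 8·8 = 64 = 7·9 + 1), so t ≡ 8·4 = 32 ≡ 5 (mod 9).
    Then x = 11 + 17·5 = 96, valid modulo lcm(17, 9) = 153: x ≡ 96 (mod 153).
  Combine with x ≡ 0 (mod 5); new modulus lcm = 765.
    Write x = 96 + 153·t and substitute into x ≡ 0 (mod 5): 153·t ≡ 0 − 96 = -96 (mod 5).
    Reduce coefficients mod 5: 3·t ≡ 4 (mod 5).
    The inverse of 3 mod 5 is 2 (since 3·2 = 6 = 1·5 + 1), so t ≡ 2·4 = 8 ≡ 3 (mod 5).
    Then x = 96 + 153·3 = 555, valid modulo lcm(153, 5) = 765: x ≡ 555 (mod 765).
  Combine with x ≡ 2 (mod 4); new modulus lcm = 3060.
    Write x = 555 + 765·t and substitute into x ≡ 2 (mod 4): 765·t ≡ 2 − 555 = -553 (mod 4).
    Reduce coefficients mod 4: 1·t ≡ 3 (mod 4).
    So t ≡ 3 (mod 4).
    Then x = 555 + 765·3 = 2850, valid modulo lcm(765, 4) = 3060: x ≡ 2850 (mod 3060).
Verify against each original: 2850 mod 17 = 11, 2850 mod 9 = 6, 2850 mod 5 = 0, 2850 mod 4 = 2.

x ≡ 2850 (mod 3060).


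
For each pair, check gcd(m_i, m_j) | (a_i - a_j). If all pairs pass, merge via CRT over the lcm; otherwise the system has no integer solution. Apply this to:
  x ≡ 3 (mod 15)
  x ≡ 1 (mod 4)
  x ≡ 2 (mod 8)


Moduli 15, 4, 8 are not pairwise coprime, so CRT works modulo lcm(m_i) when all pairwise compatibility conditions hold.
Pairwise compatibility: gcd(m_i, m_j) must divide a_i - a_j for every pair.
Merge one congruence at a time:
  Start: x ≡ 3 (mod 15).
  Combine with x ≡ 1 (mod 4): gcd(15, 4) = 1; 1 - 3 = -2, which IS divisible by 1, so compatible.
    Write x = 3 + 15·t and substitute into x ≡ 1 (mod 4): 15·t ≡ 1 − 3 = -2 (mod 4).
    Reduce coefficients mod 4: 3·t ≡ 2 (mod 4).
    The inverse of 3 mod 4 is 3 (since 3·3 = 9 = 2·4 + 1), so t ≡ 3·2 = 6 ≡ 2 (mod 4).
    Then x = 3 + 15·2 = 33, valid modulo lcm(15, 4) = 60: x ≡ 33 (mod 60).
  Combine with x ≡ 2 (mod 8): gcd(60, 8) = 4, and 2 - 33 = -31 is NOT divisible by 4.
    ⇒ system is inconsistent (no integer solution).

No solution (the system is inconsistent).


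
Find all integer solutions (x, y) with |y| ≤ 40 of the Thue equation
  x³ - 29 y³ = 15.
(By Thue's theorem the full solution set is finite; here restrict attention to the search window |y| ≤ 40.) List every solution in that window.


The equation is x³ - 29y³ = 15. For fixed y, x³ = 29·y³ + 15, so a solution requires the RHS to be a perfect cube.
Strategy: iterate y from -40 to 40, compute RHS = 29·y³ + 15, and check whether it is a (positive or negative) perfect cube.
Check small values of y:
  y = 0: RHS = 15 is not a perfect cube.
  y = 1: RHS = 44 is not a perfect cube.
  y = -1: RHS = -14 is not a perfect cube.
  y = 2: RHS = 247 is not a perfect cube.
  y = -2: RHS = -217 is not a perfect cube.
  y = 3: RHS = 798 is not a perfect cube.
  y = -3: RHS = -768 is not a perfect cube.
Continuing the search up to |y| = 40 finds no solutions either.
No (x, y) in the scanned range satisfies the equation.

No integer solutions with |y| ≤ 40.


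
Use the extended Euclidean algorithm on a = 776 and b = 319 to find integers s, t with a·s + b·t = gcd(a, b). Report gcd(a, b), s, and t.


Euclidean algorithm on (776, 319) — divide until remainder is 0:
  776 = 2 · 319 + 138
  319 = 2 · 138 + 43
  138 = 3 · 43 + 9
  43 = 4 · 9 + 7
  9 = 1 · 7 + 2
  7 = 3 · 2 + 1
  2 = 2 · 1 + 0
gcd(776, 319) = 1.
Track Bezout coefficients alongside the remainders: start with r₀ = 776 = a·1 + b·0 (s = 1, t = 0) and r₁ = 319 = a·0 + b·1 (s = 0, t = 1); each new remainder r_{k+1} = r_{k-1} − q_k·r_k inherits s_{k+1} = s_{k-1} − q_k·s_k, t_{k+1} = t_{k-1} − q_k·t_k, so r_k = a·s_k + b·t_k at every step:
  q = 2: r = 138, s = 1 − 2·0 = 1, t = 0 − 2·1 = -2  (check: 776·1 + 319·(-2) = 138)
  q = 2: r = 43, s = 0 − 2·1 = -2, t = 1 − 2·(-2) = 5  (check: 776·(-2) + 319·5 = 43)
  q = 3: r = 9, s = 1 − 3·(-2) = 7, t = -2 − 3·5 = -17  (check: 776·7 + 319·(-17) = 9)
  q = 4: r = 7, s = -2 − 4·7 = -30, t = 5 − 4·(-17) = 73  (check: 776·(-30) + 319·73 = 7)
  q = 1: r = 2, s = 7 − 1·(-30) = 37, t = -17 − 1·73 = -90  (check: 776·37 + 319·(-90) = 2)
  q = 3: r = 1, s = -30 − 3·37 = -141, t = 73 − 3·(-90) = 343  (check: 776·(-141) + 319·343 = 1)
The row with r = 1 (the gcd) gives the Bezout coefficients s = -141, t = 343.
Result: 776 · (-141) + 319 · (343) = 1.

gcd(776, 319) = 1; s = -141, t = 343 (check: 776·(-141) + 319·343 = 1).


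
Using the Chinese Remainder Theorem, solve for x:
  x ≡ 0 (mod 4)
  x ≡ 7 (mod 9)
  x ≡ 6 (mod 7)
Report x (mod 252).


Moduli 4, 9, 7 are pairwise coprime; by CRT there is a unique solution modulo M = 4 · 9 · 7 = 252.
Solve pairwise, accumulating the modulus:
  Start with x ≡ 0 (mod 4).
  Combine with x ≡ 7 (mod 9): since gcd(4, 9) = 1, we get a unique residue mod 36.
    Write x = 0 + 4·t and substitute into x ≡ 7 (mod 9): 4·t ≡ 7 − 0 = 7 (mod 9).
    The inverse of 4 mod 9 is 7 (since 4·7 = 28 = 3·9 + 1), so t ≡ 7·7 = 49 ≡ 4 (mod 9).
    Then x = 0 + 4·4 = 16, valid modulo lcm(4, 9) = 36: x ≡ 16 (mod 36).
  Combine with x ≡ 6 (mod 7): since gcd(36, 7) = 1, we get a unique residue mod 252.
    Write x = 16 + 36·t and substitute into x ≡ 6 (mod 7): 36·t ≡ 6 − 16 = -10 (mod 7).
    Reduce coefficients mod 7: 1·t ≡ 4 (mod 7).
    So t ≡ 4 (mod 7).
    Then x = 16 + 36·4 = 160, valid modulo lcm(36, 7) = 252: x ≡ 160 (mod 252).
Verify: 160 mod 4 = 0 ✓, 160 mod 9 = 7 ✓, 160 mod 7 = 6 ✓.

x ≡ 160 (mod 252).


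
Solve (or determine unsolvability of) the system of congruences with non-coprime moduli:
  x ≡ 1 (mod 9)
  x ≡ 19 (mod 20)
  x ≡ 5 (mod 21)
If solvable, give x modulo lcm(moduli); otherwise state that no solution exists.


Moduli 9, 20, 21 are not pairwise coprime, so CRT works modulo lcm(m_i) when all pairwise compatibility conditions hold.
Pairwise compatibility: gcd(m_i, m_j) must divide a_i - a_j for every pair.
Merge one congruence at a time:
  Start: x ≡ 1 (mod 9).
  Combine with x ≡ 19 (mod 20): gcd(9, 20) = 1; 19 - 1 = 18, which IS divisible by 1, so compatible.
    Write x = 1 + 9·t and substitute into x ≡ 19 (mod 20): 9·t ≡ 19 − 1 = 18 (mod 20).
    The inverse of 9 mod 20 is 9 (since 9·9 = 81 = 4·20 + 1), so t ≡ 9·18 = 162 ≡ 2 (mod 20).
    Then x = 1 + 9·2 = 19, valid modulo lcm(9, 20) = 180: x ≡ 19 (mod 180).
  Combine with x ≡ 5 (mod 21): gcd(180, 21) = 3, and 5 - 19 = -14 is NOT divisible by 3.
    ⇒ system is inconsistent (no integer solution).

No solution (the system is inconsistent).


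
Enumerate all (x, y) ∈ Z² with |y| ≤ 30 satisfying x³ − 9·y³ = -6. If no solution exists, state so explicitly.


The equation is x³ - 9y³ = -6. For fixed y, x³ = 9·y³ − 6, so a solution requires the RHS to be a perfect cube.
Strategy: iterate y from -30 to 30, compute RHS = 9·y³ − 6, and check whether it is a (positive or negative) perfect cube.
Check small values of y:
  y = 0: RHS = -6 is not a perfect cube.
  y = 1: RHS = 3 is not a perfect cube.
  y = -1: RHS = -15 is not a perfect cube.
  y = 2: RHS = 66 is not a perfect cube.
  y = -2: RHS = -78 is not a perfect cube.
  y = 3: RHS = 237 is not a perfect cube.
  y = -3: RHS = -249 is not a perfect cube.
Continuing the search up to |y| = 30 finds no solutions either.
No (x, y) in the scanned range satisfies the equation.

No integer solutions with |y| ≤ 30.


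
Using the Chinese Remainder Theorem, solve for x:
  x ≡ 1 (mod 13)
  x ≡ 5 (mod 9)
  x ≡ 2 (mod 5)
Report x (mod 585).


Moduli 13, 9, 5 are pairwise coprime; by CRT there is a unique solution modulo M = 13 · 9 · 5 = 585.
Solve pairwise, accumulating the modulus:
  Start with x ≡ 1 (mod 13).
  Combine with x ≡ 5 (mod 9): since gcd(13, 9) = 1, we get a unique residue mod 117.
    Write x = 1 + 13·t and substitute into x ≡ 5 (mod 9): 13·t ≡ 5 − 1 = 4 (mod 9).
    Reduce coefficients mod 9: 4·t ≡ 4 (mod 9).
    The inverse of 4 mod 9 is 7 (since 4·7 = 28 = 3·9 + 1), so t ≡ 7·4 = 28 ≡ 1 (mod 9).
    Then x = 1 + 13·1 = 14, valid modulo lcm(13, 9) = 117: x ≡ 14 (mod 117).
  Combine with x ≡ 2 (mod 5): since gcd(117, 5) = 1, we get a unique residue mod 585.
    Write x = 14 + 117·t and substitute into x ≡ 2 (mod 5): 117·t ≡ 2 − 14 = -12 (mod 5).
    Reduce coefficients mod 5: 2·t ≡ 3 (mod 5).
    The inverse of 2 mod 5 is 3 (since 2·3 = 6 = 1·5 + 1), so t ≡ 3·3 = 9 ≡ 4 (mod 5).
    Then x = 14 + 117·4 = 482, valid modulo lcm(117, 5) = 585: x ≡ 482 (mod 585).
Verify: 482 mod 13 = 1 ✓, 482 mod 9 = 5 ✓, 482 mod 5 = 2 ✓.

x ≡ 482 (mod 585).


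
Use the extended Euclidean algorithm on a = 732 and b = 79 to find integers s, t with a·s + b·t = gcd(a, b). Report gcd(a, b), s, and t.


Euclidean algorithm on (732, 79) — divide until remainder is 0:
  732 = 9 · 79 + 21
  79 = 3 · 21 + 16
  21 = 1 · 16 + 5
  16 = 3 · 5 + 1
  5 = 5 · 1 + 0
gcd(732, 79) = 1.
Track Bezout coefficients alongside the remainders: start with r₀ = 732 = a·1 + b·0 (s = 1, t = 0) and r₁ = 79 = a·0 + b·1 (s = 0, t = 1); each new remainder r_{k+1} = r_{k-1} − q_k·r_k inherits s_{k+1} = s_{k-1} − q_k·s_k, t_{k+1} = t_{k-1} − q_k·t_k, so r_k = a·s_k + b·t_k at every step:
  q = 9: r = 21, s = 1 − 9·0 = 1, t = 0 − 9·1 = -9  (check: 732·1 + 79·(-9) = 21)
  q = 3: r = 16, s = 0 − 3·1 = -3, t = 1 − 3·(-9) = 28  (check: 732·(-3) + 79·28 = 16)
  q = 1: r = 5, s = 1 − 1·(-3) = 4, t = -9 − 1·28 = -37  (check: 732·4 + 79·(-37) = 5)
  q = 3: r = 1, s = -3 − 3·4 = -15, t = 28 − 3·(-37) = 139  (check: 732·(-15) + 79·139 = 1)
The row with r = 1 (the gcd) gives the Bezout coefficients s = -15, t = 139.
Result: 732 · (-15) + 79 · (139) = 1.

gcd(732, 79) = 1; s = -15, t = 139 (check: 732·(-15) + 79·139 = 1).


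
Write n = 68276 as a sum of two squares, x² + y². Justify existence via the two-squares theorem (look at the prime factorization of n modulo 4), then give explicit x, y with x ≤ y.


Step 1: Factor n = 68276 = 2^2 · 13^2 · 101.
Step 2: Check the mod-4 condition on each prime factor: 2 = 2 (special); 13 ≡ 1 (mod 4), exponent 2; 101 ≡ 1 (mod 4), exponent 1.
All primes ≡ 3 (mod 4) appear to even exponent (or don't appear), so by the two-squares theorem n IS expressible as a sum of two squares.
Step 3: Build a representation. Group n = k² · m with k = 2 and m = 13 · 13 · 101 = 17069 (a product of primes ≡ 1 (mod 4)); a representation of m scales to one of n via (k·x)² + (k·y)² = k²(x² + y²). Each prime p ≡ 1 (mod 4) is itself a sum of two squares; find a² by testing p − a² for a perfect square:
  13: 13 − 1² = 12, 13 − 2² = 9 = 3² ⇒ 13 = 2² + 3².
  101: 101 − 1² = 100 = 10² ⇒ 101 = 1² + 10².
  Combine using the Brahmagupta–Fibonacci identity (a² + b²)(c² + d²) = (ac − bd)² + (ad + bc)² = (ac + bd)² + (ad − bc)²:
  13 · 13 = 169: from (2² + 3²)(2² + 3²), take (2·2 − 3·3, 2·3 + 3·2) = (4 − 9, 6 + 6) = (-5, 12); dropping signs (only squares matter) gives (5, 12); check 5² + 12² = 25 + 144 = 169 ✓.
  169 · 101 = 17069: from (5² + 12²)(1² + 10²), take (5·1 − 12·10, 5·10 + 12·1) = (5 − 120, 50 + 12) = (-115, 62); dropping signs (only squares matter) gives (115, 62); check 115² + 62² = 13225 + 3844 = 17069 ✓.
  Scale by k = 2: (2·115, 2·62) = (230, 124).
Step 4: Order so x ≤ y and verify: 124² + 230² = 15376 + 52900 = 68276 = n. ✓

n = 68276 = 124² + 230² (one valid representation with x ≤ y).


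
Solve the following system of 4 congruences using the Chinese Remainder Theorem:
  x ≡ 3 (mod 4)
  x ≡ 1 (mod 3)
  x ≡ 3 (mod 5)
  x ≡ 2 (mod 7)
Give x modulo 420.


Product of moduli M = 4 · 3 · 5 · 7 = 420.
Merge one congruence at a time:
  Start: x ≡ 3 (mod 4).
  Combine with x ≡ 1 (mod 3); new modulus lcm = 12.
    Write x = 3 + 4·t and substitute into x ≡ 1 (mod 3): 4·t ≡ 1 − 3 = -2 (mod 3).
    Reduce coefficients mod 3: 1·t ≡ 1 (mod 3).
    So t ≡ 1 (mod 3).
    Then x = 3 + 4·1 = 7, valid modulo lcm(4, 3) = 12: x ≡ 7 (mod 12).
  Combine with x ≡ 3 (mod 5); new modulus lcm = 60.
    Write x = 7 + 12·t and substitute into x ≡ 3 (mod 5): 12·t ≡ 3 − 7 = -4 (mod 5).
    Reduce coefficients mod 5: 2·t ≡ 1 (mod 5).
    The inverse of 2 mod 5 is 3 (since 2·3 = 6 = 1·5 + 1), so t ≡ 3·1 = 3 ≡ 3 (mod 5).
    Then x = 7 + 12·3 = 43, valid modulo lcm(12, 5) = 60: x ≡ 43 (mod 60).
  Combine with x ≡ 2 (mod 7); new modulus lcm = 420.
    Write x = 43 + 60·t and substitute into x ≡ 2 (mod 7): 60·t ≡ 2 − 43 = -41 (mod 7).
    Reduce coefficients mod 7: 4·t ≡ 1 (mod 7).
    The inverse of 4 mod 7 is 2 (since 4·2 = 8 = 1·7 + 1), so t ≡ 2·1 = 2 ≡ 2 (mod 7).
    Then x = 43 + 60·2 = 163, valid modulo lcm(60, 7) = 420: x ≡ 163 (mod 420).
Verify against each original: 163 mod 4 = 3, 163 mod 3 = 1, 163 mod 5 = 3, 163 mod 7 = 2.

x ≡ 163 (mod 420).


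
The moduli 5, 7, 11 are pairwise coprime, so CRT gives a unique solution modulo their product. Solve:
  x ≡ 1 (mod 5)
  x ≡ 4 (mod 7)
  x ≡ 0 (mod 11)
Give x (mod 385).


Moduli 5, 7, 11 are pairwise coprime; by CRT there is a unique solution modulo M = 5 · 7 · 11 = 385.
Solve pairwise, accumulating the modulus:
  Start with x ≡ 1 (mod 5).
  Combine with x ≡ 4 (mod 7): since gcd(5, 7) = 1, we get a unique residue mod 35.
    Write x = 1 + 5·t and substitute into x ≡ 4 (mod 7): 5·t ≡ 4 − 1 = 3 (mod 7).
    The inverse of 5 mod 7 is 3 (since 5·3 = 15 = 2·7 + 1), so t ≡ 3·3 = 9 ≡ 2 (mod 7).
    Then x = 1 + 5·2 = 11, valid modulo lcm(5, 7) = 35: x ≡ 11 (mod 35).
  Combine with x ≡ 0 (mod 11): since gcd(35, 11) = 1, we get a unique residue mod 385.
    Write x = 11 + 35·t and substitute into x ≡ 0 (mod 11): 35·t ≡ 0 − 11 = -11 (mod 11).
    Reduce coefficients mod 11: 2·t ≡ 0 (mod 11).
    The inverse of 2 mod 11 is 6 (since 2·6 = 12 = 1·11 + 1), so t ≡ 6·0 = 0 ≡ 0 (mod 11).
    Then x = 11 + 35·0 = 11, valid modulo lcm(35, 11) = 385: x ≡ 11 (mod 385).
Verify: 11 mod 5 = 1 ✓, 11 mod 7 = 4 ✓, 11 mod 11 = 0 ✓.

x ≡ 11 (mod 385).


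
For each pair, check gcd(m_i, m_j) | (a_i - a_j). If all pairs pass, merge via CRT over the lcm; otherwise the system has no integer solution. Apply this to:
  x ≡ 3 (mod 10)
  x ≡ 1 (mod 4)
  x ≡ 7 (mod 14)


Moduli 10, 4, 14 are not pairwise coprime, so CRT works modulo lcm(m_i) when all pairwise compatibility conditions hold.
Pairwise compatibility: gcd(m_i, m_j) must divide a_i - a_j for every pair.
Merge one congruence at a time:
  Start: x ≡ 3 (mod 10).
  Combine with x ≡ 1 (mod 4): gcd(10, 4) = 2; 1 - 3 = -2, which IS divisible by 2, so compatible.
    Write x = 3 + 10·t and substitute into x ≡ 1 (mod 4): 10·t ≡ 1 − 3 = -2 (mod 4).
    Divide the congruence (and modulus) by g = 2: 5·t ≡ -1 (mod 2).
    Reduce coefficients mod 2: 1·t ≡ 1 (mod 2).
    So t ≡ 1 (mod 2).
    Then x = 3 + 10·1 = 13, valid modulo lcm(10, 4) = 20: x ≡ 13 (mod 20).
  Combine with x ≡ 7 (mod 14): gcd(20, 14) = 2; 7 - 13 = -6, which IS divisible by 2, so compatible.
    Write x = 13 + 20·t and substitute into x ≡ 7 (mod 14): 20·t ≡ 7 − 13 = -6 (mod 14).
    Divide the congruence (and modulus) by g = 2: 10·t ≡ -3 (mod 7).
    Reduce coefficients mod 7: 3·t ≡ 4 (mod 7).
    The inverse of 3 mod 7 is 5 (since 3·5 = 15 = 2·7 + 1), so t ≡ 5·4 = 20 ≡ 6 (mod 7).
    Then x = 13 + 20·6 = 133, valid modulo lcm(20, 14) = 140: x ≡ 133 (mod 140).
Verify: 133 mod 10 = 3, 133 mod 4 = 1, 133 mod 14 = 7.

x ≡ 133 (mod 140).


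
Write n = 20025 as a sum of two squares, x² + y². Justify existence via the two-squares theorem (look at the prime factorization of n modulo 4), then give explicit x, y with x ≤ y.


Step 1: Factor n = 20025 = 3^2 · 5^2 · 89.
Step 2: Check the mod-4 condition on each prime factor: 3 ≡ 3 (mod 4), exponent 2 (must be even); 5 ≡ 1 (mod 4), exponent 2; 89 ≡ 1 (mod 4), exponent 1.
All primes ≡ 3 (mod 4) appear to even exponent (or don't appear), so by the two-squares theorem n IS expressible as a sum of two squares.
Step 3: Build a representation. Group n = k² · m with k = 3 and m = 5 · 5 · 89 = 2225 (a product of primes ≡ 1 (mod 4)); a representation of m scales to one of n via (k·x)² + (k·y)² = k²(x² + y²). Each prime p ≡ 1 (mod 4) is itself a sum of two squares; find a² by testing p − a² for a perfect square:
  5: 5 − 1² = 4 = 2² ⇒ 5 = 1² + 2².
  89: 89 − 1² = 88, 89 − 2² = 85, 89 − 3² = 80, 89 − 4² = 73, 89 − 5² = 64 = 8² ⇒ 89 = 5² + 8².
  Combine using the Brahmagupta–Fibonacci identity (a² + b²)(c² + d²) = (ac − bd)² + (ad + bc)² = (ac + bd)² + (ad − bc)²:
  5 · 5 = 25: from (1² + 2²)(1² + 2²), take (1·1 − 2·2, 1·2 + 2·1) = (1 − 4, 2 + 2) = (-3, 4); dropping signs (only squares matter) gives (3, 4); check 3² + 4² = 9 + 16 = 25 ✓.
  25 · 89 = 2225: from (3² + 4²)(5² + 8²), take (3·5 − 4·8, 3·8 + 4·5) = (15 − 32, 24 + 20) = (-17, 44); dropping signs (only squares matter) gives (17, 44); check 17² + 44² = 289 + 1936 = 2225 ✓.
  Scale by k = 3: (3·17, 3·44) = (51, 132).
Step 4: Order so x ≤ y and verify: 51² + 132² = 2601 + 17424 = 20025 = n. ✓

n = 20025 = 51² + 132² (one valid representation with x ≤ y).


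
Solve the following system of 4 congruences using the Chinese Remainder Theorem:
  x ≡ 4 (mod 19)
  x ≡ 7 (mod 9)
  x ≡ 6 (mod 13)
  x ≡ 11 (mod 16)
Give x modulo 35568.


Product of moduli M = 19 · 9 · 13 · 16 = 35568.
Merge one congruence at a time:
  Start: x ≡ 4 (mod 19).
  Combine with x ≡ 7 (mod 9); new modulus lcm = 171.
    Write x = 4 + 19·t and substitute into x ≡ 7 (mod 9): 19·t ≡ 7 − 4 = 3 (mod 9).
    Reduce coefficients mod 9: 1·t ≡ 3 (mod 9).
    So t ≡ 3 (mod 9).
    Then x = 4 + 19·3 = 61, valid modulo lcm(19, 9) = 171: x ≡ 61 (mod 171).
  Combine with x ≡ 6 (mod 13); new modulus lcm = 2223.
    Write x = 61 + 171·t and substitute into x ≡ 6 (mod 13): 171·t ≡ 6 − 61 = -55 (mod 13).
    Reduce coefficients mod 13: 2·t ≡ 10 (mod 13).
    The inverse of 2 mod 13 is 7 (since 2·7 = 14 = 1·13 + 1), so t ≡ 7·10 = 70 ≡ 5 (mod 13).
    Then x = 61 + 171·5 = 916, valid modulo lcm(171, 13) = 2223: x ≡ 916 (mod 2223).
  Combine with x ≡ 11 (mod 16); new modulus lcm = 35568.
    Write x = 916 + 2223·t and substitute into x ≡ 11 (mod 16): 2223·t ≡ 11 − 916 = -905 (mod 16).
    Reduce coefficients mod 16: 15·t ≡ 7 (mod 16).
    The inverse of 15 mod 16 is 15 (since 15·15 = 225 = 14·16 + 1), so t ≡ 15·7 = 105 ≡ 9 (mod 16).
    Then x = 916 + 2223·9 = 20923, valid modulo lcm(2223, 16) = 35568: x ≡ 20923 (mod 35568).
Verify against each original: 20923 mod 19 = 4, 20923 mod 9 = 7, 20923 mod 13 = 6, 20923 mod 16 = 11.

x ≡ 20923 (mod 35568).


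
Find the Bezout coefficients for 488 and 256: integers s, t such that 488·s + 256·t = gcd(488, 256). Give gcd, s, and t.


Euclidean algorithm on (488, 256) — divide until remainder is 0:
  488 = 1 · 256 + 232
  256 = 1 · 232 + 24
  232 = 9 · 24 + 16
  24 = 1 · 16 + 8
  16 = 2 · 8 + 0
gcd(488, 256) = 8.
Track Bezout coefficients alongside the remainders: start with r₀ = 488 = a·1 + b·0 (s = 1, t = 0) and r₁ = 256 = a·0 + b·1 (s = 0, t = 1); each new remainder r_{k+1} = r_{k-1} − q_k·r_k inherits s_{k+1} = s_{k-1} − q_k·s_k, t_{k+1} = t_{k-1} − q_k·t_k, so r_k = a·s_k + b·t_k at every step:
  q = 1: r = 232, s = 1 − 1·0 = 1, t = 0 − 1·1 = -1  (check: 488·1 + 256·(-1) = 232)
  q = 1: r = 24, s = 0 − 1·1 = -1, t = 1 − 1·(-1) = 2  (check: 488·(-1) + 256·2 = 24)
  q = 9: r = 16, s = 1 − 9·(-1) = 10, t = -1 − 9·2 = -19  (check: 488·10 + 256·(-19) = 16)
  q = 1: r = 8, s = -1 − 1·10 = -11, t = 2 − 1·(-19) = 21  (check: 488·(-11) + 256·21 = 8)
The row with r = 8 (the gcd) gives the Bezout coefficients s = -11, t = 21.
Result: 488 · (-11) + 256 · (21) = 8.

gcd(488, 256) = 8; s = -11, t = 21 (check: 488·(-11) + 256·21 = 8).
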